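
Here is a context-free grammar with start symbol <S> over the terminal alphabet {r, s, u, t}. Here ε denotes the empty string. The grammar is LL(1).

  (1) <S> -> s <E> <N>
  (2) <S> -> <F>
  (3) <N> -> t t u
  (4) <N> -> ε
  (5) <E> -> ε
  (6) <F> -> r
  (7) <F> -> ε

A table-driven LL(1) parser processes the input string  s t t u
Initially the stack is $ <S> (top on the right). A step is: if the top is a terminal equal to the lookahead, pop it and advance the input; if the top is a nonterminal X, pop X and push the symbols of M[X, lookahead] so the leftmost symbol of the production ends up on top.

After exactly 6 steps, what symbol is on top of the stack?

step 1: stack=$ <S>  input=s t t u $  — expand <S> -> s <E> <N>
step 2: stack=$ <N> <E> s  input=s t t u $  — match s
step 3: stack=$ <N> <E>  input=t t u $  — expand <E> -> ε
step 4: stack=$ <N>  input=t t u $  — expand <N> -> t t u
step 5: stack=$ u t t  input=t t u $  — match t
step 6: stack=$ u t  input=t u $  — match t
Stack after step 6: $ u (top = u).

u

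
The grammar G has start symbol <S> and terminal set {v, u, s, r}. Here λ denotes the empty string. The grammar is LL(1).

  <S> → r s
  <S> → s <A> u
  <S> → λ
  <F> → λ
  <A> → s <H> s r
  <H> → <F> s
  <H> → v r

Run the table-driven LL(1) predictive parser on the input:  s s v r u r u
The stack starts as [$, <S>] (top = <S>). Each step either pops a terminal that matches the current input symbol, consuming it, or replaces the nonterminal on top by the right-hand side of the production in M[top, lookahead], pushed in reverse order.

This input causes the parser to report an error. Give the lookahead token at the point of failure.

u

     Stack          Input            Action
  1  $ <S>          s s v r u r u $  expand <S> → s <A> u
  2  $ u <A> s      s s v r u r u $  match s
  3  $ u <A>        s v r u r u $    expand <A> → s <H> s r
  4  $ u r s <H> s  s v r u r u $    match s
  5  $ u r s <H>    v r u r u $      expand <H> → v r
  6  $ u r s r v    v r u r u $      match v
  7  $ u r s r      r u r u $        match r
  8  $ u r s        u r u $          error: top is terminal s but lookahead is u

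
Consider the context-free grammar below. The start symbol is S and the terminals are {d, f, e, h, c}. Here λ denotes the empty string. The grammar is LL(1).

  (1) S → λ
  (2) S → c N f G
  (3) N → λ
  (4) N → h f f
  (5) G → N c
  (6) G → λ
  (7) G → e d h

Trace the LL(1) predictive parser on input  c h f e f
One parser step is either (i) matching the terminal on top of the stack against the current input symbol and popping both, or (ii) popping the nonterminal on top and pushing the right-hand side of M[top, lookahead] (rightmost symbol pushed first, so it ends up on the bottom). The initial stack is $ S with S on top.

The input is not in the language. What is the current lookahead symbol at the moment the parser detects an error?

step 1: stack=$ S  input=c h f e f $  — expand S → c N f G
step 2: stack=$ G f N c  input=c h f e f $  — match c
step 3: stack=$ G f N  input=h f e f $  — expand N → h f f
step 4: stack=$ G f f f h  input=h f e f $  — match h
step 5: stack=$ G f f f  input=f e f $  — match f
step 6: stack=$ G f f  input=e f $  — error: top is terminal f but lookahead is e

e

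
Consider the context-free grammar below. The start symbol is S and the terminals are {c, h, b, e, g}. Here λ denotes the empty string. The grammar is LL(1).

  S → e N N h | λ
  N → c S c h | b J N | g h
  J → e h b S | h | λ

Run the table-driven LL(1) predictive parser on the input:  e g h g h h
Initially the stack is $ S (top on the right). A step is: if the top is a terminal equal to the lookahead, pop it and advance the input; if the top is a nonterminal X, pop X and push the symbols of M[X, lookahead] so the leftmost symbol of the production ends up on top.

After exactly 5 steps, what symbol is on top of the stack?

N

     Stack      Input          Action
  1  $ S        e g h g h h $  expand S → e N N h
  2  $ h N N e  e g h g h h $  match e
  3  $ h N N    g h g h h $    expand N → g h
  4  $ h N h g  g h g h h $    match g
  5  $ h N h    h g h h $      match h
Stack after step 5: $ h N (top = N).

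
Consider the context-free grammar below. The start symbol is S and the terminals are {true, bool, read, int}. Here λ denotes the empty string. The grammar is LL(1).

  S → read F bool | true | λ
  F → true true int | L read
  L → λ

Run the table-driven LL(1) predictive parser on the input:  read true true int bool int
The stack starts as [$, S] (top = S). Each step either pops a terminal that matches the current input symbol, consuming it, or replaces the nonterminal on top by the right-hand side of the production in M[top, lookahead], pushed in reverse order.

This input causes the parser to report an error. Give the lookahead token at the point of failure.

     Stack                 Input                          Action
  1  $ S                   read true true int bool int $  expand S → read F bool
  2  $ bool F read         read true true int bool int $  match read
  3  $ bool F              true true int bool int $       expand F → true true int
  4  $ bool int true true  true true int bool int $       match true
  5  $ bool int true       true int bool int $            match true
  6  $ bool int            int bool int $                 match int
  7  $ bool                bool int $                     match bool
  8  $                     int $                          error: stack empty but input remains

int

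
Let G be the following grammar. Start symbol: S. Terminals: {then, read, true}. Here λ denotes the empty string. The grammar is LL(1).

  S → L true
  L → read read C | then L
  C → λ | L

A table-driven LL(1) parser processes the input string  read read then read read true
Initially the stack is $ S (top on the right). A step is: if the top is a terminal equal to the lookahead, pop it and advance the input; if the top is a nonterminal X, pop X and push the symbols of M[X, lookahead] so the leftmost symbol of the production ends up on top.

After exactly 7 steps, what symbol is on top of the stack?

L

step 1: stack=$ S  input=read read then read read true $  — expand S → L true
step 2: stack=$ true L  input=read read then read read true $  — expand L → read read C
step 3: stack=$ true C read read  input=read read then read read true $  — match read
step 4: stack=$ true C read  input=read then read read true $  — match read
step 5: stack=$ true C  input=then read read true $  — expand C → L
step 6: stack=$ true L  input=then read read true $  — expand L → then L
step 7: stack=$ true L then  input=then read read true $  — match then
Stack after step 7: $ true L (top = L).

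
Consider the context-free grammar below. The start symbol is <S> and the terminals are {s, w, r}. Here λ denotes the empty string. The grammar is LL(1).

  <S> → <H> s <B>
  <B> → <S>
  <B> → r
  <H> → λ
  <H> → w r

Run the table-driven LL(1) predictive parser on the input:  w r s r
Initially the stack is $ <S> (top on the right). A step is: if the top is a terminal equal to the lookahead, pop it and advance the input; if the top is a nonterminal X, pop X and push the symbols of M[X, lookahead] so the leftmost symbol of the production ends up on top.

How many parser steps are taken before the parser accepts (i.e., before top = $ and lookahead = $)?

     Stack        Input      Action
  1  $ <S>        w r s r $  expand <S> → <H> s <B>
  2  $ <B> s <H>  w r s r $  expand <H> → w r
  3  $ <B> s r w  w r s r $  match w
  4  $ <B> s r    r s r $    match r
  5  $ <B> s      s r $      match s
  6  $ <B>        r $        expand <B> → r
  7  $ r          r $        match r
Accept reached after 7 steps.

7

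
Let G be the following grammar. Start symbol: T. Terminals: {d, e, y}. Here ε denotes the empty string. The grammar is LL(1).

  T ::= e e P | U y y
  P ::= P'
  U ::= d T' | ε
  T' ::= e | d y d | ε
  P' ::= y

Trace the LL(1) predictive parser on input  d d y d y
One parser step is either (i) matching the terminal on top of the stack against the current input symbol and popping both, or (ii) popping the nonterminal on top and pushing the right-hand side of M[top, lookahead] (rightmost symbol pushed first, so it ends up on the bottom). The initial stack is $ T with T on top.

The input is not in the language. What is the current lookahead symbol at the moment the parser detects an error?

step 1: stack=$ T  input=d d y d y $  — expand T ::= U y y
step 2: stack=$ y y U  input=d d y d y $  — expand U ::= d T'
step 3: stack=$ y y T' d  input=d d y d y $  — match d
step 4: stack=$ y y T'  input=d y d y $  — expand T' ::= d y d
step 5: stack=$ y y d y d  input=d y d y $  — match d
step 6: stack=$ y y d y  input=y d y $  — match y
step 7: stack=$ y y d  input=d y $  — match d
step 8: stack=$ y y  input=y $  — match y
step 9: stack=$ y  input=$  — error: top is terminal y but lookahead is $

$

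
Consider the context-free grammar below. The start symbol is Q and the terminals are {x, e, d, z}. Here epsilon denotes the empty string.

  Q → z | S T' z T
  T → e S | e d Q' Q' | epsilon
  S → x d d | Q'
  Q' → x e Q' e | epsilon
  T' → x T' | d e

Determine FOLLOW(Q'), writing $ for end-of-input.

{$, d, e, x}

FIRST(T) = {epsilon, e}
FIRST(Q') = {epsilon, x}
FIRST(T') = {d, x}
FIRST(S) = {epsilon, x}  (via Q')
FIRST(Q) = {d, x, z}  (via S T' z T)
FOLLOW(Q) includes $ since Q is the start symbol.
FOLLOW(Q): Q appears on no right-hand side. Thus FOLLOW(Q) = {$}.
FOLLOW(T): in Q→S T' z T, the suffix after T is empty, so FOLLOW(T) ⊇ FOLLOW(Q) = {$}. Thus FOLLOW(T) = {$}.
FOLLOW(S): in Q→S T' z T, S is followed by T' z T with FIRST {d, x}; in T→e S, the suffix after S is empty, so FOLLOW(S) ⊇ FOLLOW(T) = {$}. Thus FOLLOW(S) = {$, d, x}.
FOLLOW(Q'): in T→e d Q' Q' (occurrence 1), Q' is followed by Q' with FIRST {epsilon, x}; in T→e d Q' Q' (occurrence 1), the suffix after Q' is nullable, so FOLLOW(Q') ⊇ FOLLOW(T) = {$}; in T→e d Q' Q' (occurrence 2), the suffix after Q' is empty, so FOLLOW(Q') ⊇ FOLLOW(T) = {$}; in S→Q', the suffix after Q' is empty, so FOLLOW(Q') ⊇ FOLLOW(S) = {$, d, x}; in Q'→x e Q' e, Q' is followed by e with FIRST {e}. Thus FOLLOW(Q') = {$, d, e, x}.
FOLLOW(T'): in Q→S T' z T, T' is followed by z T with FIRST {z}; in T'→x T', the suffix after T' is empty (adds nothing new). Thus FOLLOW(T') = {z}.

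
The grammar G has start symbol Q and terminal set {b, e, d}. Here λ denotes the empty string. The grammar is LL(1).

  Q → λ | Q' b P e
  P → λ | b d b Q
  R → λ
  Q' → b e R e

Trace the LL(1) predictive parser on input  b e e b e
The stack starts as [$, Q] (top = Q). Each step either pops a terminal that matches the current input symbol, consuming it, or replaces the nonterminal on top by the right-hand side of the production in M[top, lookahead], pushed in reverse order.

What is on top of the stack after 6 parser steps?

b

step 1: stack=$ Q  input=b e e b e $  — expand Q → Q' b P e
step 2: stack=$ e P b Q'  input=b e e b e $  — expand Q' → b e R e
step 3: stack=$ e P b e R e b  input=b e e b e $  — match b
step 4: stack=$ e P b e R e  input=e e b e $  — match e
step 5: stack=$ e P b e R  input=e b e $  — expand R → λ
step 6: stack=$ e P b e  input=e b e $  — match e
Stack after step 6: $ e P b (top = b).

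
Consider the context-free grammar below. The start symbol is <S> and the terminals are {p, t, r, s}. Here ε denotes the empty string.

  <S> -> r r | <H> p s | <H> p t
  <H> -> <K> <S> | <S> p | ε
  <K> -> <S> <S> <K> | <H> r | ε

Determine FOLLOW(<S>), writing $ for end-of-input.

{$, p, r}

FIRST(<S>): from <S>->r r we get {r}; from <S>-><H> p s we get {p, r}; from <S>-><H> p t we get {p, r}. So FIRST(<S>) = {p, r}.
FIRST(<H>): from <H>-><K> <S> we get {p, r}; from <H>-><S> p we get {p, r}; from <H>->ε we get {ε}. So FIRST(<H>) = {ε, p, r}.
FIRST(<K>): from <K>-><S> <S> <K> we get {p, r}; from <K>-><H> r we get {p, r}; from <K>->ε we get {ε}. So FIRST(<K>) = {ε, p, r}.
FOLLOW(<S>) includes $ since <S> is the start symbol.
FOLLOW(<H>): in <S>-><H> p s, <H> is followed by p s with FIRST {p}; in <S>-><H> p t, <H> is followed by p t with FIRST {p}; in <K>-><H> r, <H> is followed by r with FIRST {r}. Thus FOLLOW(<H>) = {p, r}.
FOLLOW(<K>): in <H>-><K> <S>, <K> is followed by <S> with FIRST {p, r}; in <K>-><S> <S> <K>, the suffix after <K> is empty (adds nothing new). Thus FOLLOW(<K>) = {p, r}.
FOLLOW(<S>): in <H>-><K> <S>, the suffix after <S> is empty, so FOLLOW(<S>) ⊇ FOLLOW(<H>) = {p, r}; in <H>-><S> p, <S> is followed by p with FIRST {p}; in <K>-><S> <S> <K> (occurrence 1), <S> is followed by <S> <K> with FIRST {p, r}; in <K>-><S> <S> <K> (occurrence 2), <S> is followed by <K> with FIRST {ε, p, r}; in <K>-><S> <S> <K> (occurrence 2), the suffix after <S> is nullable, so FOLLOW(<S>) ⊇ FOLLOW(<K>) = {p, r}. Thus FOLLOW(<S>) = {$, p, r}.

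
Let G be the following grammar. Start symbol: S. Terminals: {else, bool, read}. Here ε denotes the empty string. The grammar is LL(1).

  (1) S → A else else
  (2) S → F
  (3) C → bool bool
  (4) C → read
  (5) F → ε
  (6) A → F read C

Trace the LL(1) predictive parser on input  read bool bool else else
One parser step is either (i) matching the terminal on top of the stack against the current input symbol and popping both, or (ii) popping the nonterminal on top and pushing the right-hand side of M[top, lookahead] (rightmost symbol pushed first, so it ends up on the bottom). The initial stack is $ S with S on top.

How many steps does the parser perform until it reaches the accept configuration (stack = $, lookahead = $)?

step 1: stack=$ S  input=read bool bool else else $  — expand S → A else else
step 2: stack=$ else else A  input=read bool bool else else $  — expand A → F read C
step 3: stack=$ else else C read F  input=read bool bool else else $  — expand F → ε
step 4: stack=$ else else C read  input=read bool bool else else $  — match read
step 5: stack=$ else else C  input=bool bool else else $  — expand C → bool bool
step 6: stack=$ else else bool bool  input=bool bool else else $  — match bool
step 7: stack=$ else else bool  input=bool else else $  — match bool
step 8: stack=$ else else  input=else else $  — match else
step 9: stack=$ else  input=else $  — match else
Accept reached after 9 steps.

9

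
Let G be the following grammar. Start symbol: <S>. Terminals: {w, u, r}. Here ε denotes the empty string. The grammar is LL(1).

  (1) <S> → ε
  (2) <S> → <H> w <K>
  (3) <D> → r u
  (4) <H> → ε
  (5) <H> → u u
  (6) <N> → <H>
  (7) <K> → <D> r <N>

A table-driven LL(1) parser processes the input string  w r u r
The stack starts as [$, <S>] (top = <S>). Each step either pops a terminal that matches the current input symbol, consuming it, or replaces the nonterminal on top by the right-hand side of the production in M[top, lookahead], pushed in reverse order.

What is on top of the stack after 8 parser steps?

<N>

     Stack        Input      Action
  1  $ <S>        w r u r $  expand <S> → <H> w <K>
  2  $ <K> w <H>  w r u r $  expand <H> → ε
  3  $ <K> w      w r u r $  match w
  4  $ <K>        r u r $    expand <K> → <D> r <N>
  5  $ <N> r <D>  r u r $    expand <D> → r u
  6  $ <N> r u r  r u r $    match r
  7  $ <N> r u    u r $      match u
  8  $ <N> r      r $        match r
Stack after step 8: $ <N> (top = <N>).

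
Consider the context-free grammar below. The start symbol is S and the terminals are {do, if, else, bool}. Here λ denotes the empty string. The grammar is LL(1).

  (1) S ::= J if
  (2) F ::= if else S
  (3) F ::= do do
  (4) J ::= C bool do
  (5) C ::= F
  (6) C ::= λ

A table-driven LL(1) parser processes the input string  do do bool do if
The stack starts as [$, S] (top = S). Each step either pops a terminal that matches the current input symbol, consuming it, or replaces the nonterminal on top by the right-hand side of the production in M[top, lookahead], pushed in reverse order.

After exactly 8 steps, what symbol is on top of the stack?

if

step 1: stack=$ S  input=do do bool do if $  — expand S ::= J if
step 2: stack=$ if J  input=do do bool do if $  — expand J ::= C bool do
step 3: stack=$ if do bool C  input=do do bool do if $  — expand C ::= F
step 4: stack=$ if do bool F  input=do do bool do if $  — expand F ::= do do
step 5: stack=$ if do bool do do  input=do do bool do if $  — match do
step 6: stack=$ if do bool do  input=do bool do if $  — match do
step 7: stack=$ if do bool  input=bool do if $  — match bool
step 8: stack=$ if do  input=do if $  — match do
Stack after step 8: $ if (top = if).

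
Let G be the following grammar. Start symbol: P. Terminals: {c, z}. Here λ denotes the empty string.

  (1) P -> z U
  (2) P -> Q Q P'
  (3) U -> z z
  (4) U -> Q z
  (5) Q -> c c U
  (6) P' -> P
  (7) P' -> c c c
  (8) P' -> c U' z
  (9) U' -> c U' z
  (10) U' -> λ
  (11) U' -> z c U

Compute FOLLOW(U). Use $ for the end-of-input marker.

FIRST(Q): from Q->c c U we get {c}. So FIRST(Q) = {c}.
FIRST(U'): from U'->c U' z we get {c}; from U'->λ we get {λ}; from U'->z c U we get {z}. So FIRST(U') = {λ, c, z}.
FIRST(P): from P->z U we get {z}; from P->Q Q P' we get {c}. So FIRST(P) = {c, z}.
FIRST(U): from U->z z we get {z}; from U->Q z we get {c}. So FIRST(U) = {c, z}.
FIRST(P'): from P'->P we get {c, z}; from P'->c c c we get {c}; from P'->c U' z we get {c}. So FIRST(P') = {c, z}.
FOLLOW(P) includes $ since P is the start symbol.
FOLLOW(Q): in P->Q Q P' (occurrence 1), Q is followed by Q P' with FIRST {c}; in P->Q Q P' (occurrence 2), Q is followed by P' with FIRST {c, z}; in U->Q z, Q is followed by z with FIRST {z}. Thus FOLLOW(Q) = {c, z}.
FOLLOW(U'): in P'->c U' z, U' is followed by z with FIRST {z}; in U'->c U' z, U' is followed by z with FIRST {z}. Thus FOLLOW(U') = {z}.
FOLLOW(P): in P'->P, the suffix after P is empty, so FOLLOW(P) ⊇ FOLLOW(P') = {$}. Thus FOLLOW(P) = {$}.
FOLLOW(U): in P->z U, the suffix after U is empty, so FOLLOW(U) ⊇ FOLLOW(P) = {$}; in Q->c c U, the suffix after U is empty, so FOLLOW(U) ⊇ FOLLOW(Q) = {c, z}; in U'->z c U, the suffix after U is empty, so FOLLOW(U) ⊇ FOLLOW(U') = {z}. Thus FOLLOW(U) = {$, c, z}.
FOLLOW(P'): in P->Q Q P', the suffix after P' is empty, so FOLLOW(P') ⊇ FOLLOW(P) = {$}. Thus FOLLOW(P') = {$}.

{$, c, z}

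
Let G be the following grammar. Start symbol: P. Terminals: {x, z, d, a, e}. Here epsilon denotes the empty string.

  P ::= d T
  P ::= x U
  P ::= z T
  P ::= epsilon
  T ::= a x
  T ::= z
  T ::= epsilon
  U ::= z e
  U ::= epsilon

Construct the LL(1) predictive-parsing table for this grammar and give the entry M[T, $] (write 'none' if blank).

T ::= epsilon

FIRST(P) = {epsilon, d, x, z}
FIRST(T) = {epsilon, a, z}
FIRST(U) = {epsilon, z}
FOLLOW(P) includes $ since P is the start symbol.
FOLLOW(P): P appears on no right-hand side. Thus FOLLOW(P) = {$}.
FOLLOW(T): in P::=d T, the suffix after T is empty, so FOLLOW(T) ⊇ FOLLOW(P) = {$}; in P::=z T, the suffix after T is empty, so FOLLOW(T) ⊇ FOLLOW(P) = {$}. Thus FOLLOW(T) = {$}.
For T ::= a x: FIRST(a x) = {a}, so it goes in M[T, t] for t ∈ {a}.
For T ::= z: FIRST(z) = {z}, so it goes in M[T, t] for t ∈ {z}.
For T ::= epsilon: FIRST(epsilon) = {epsilon}, so it goes in M[T, t] for t ∈ {}; since epsilon ∈ FIRST, also for every t ∈ FOLLOW(T) = {$}.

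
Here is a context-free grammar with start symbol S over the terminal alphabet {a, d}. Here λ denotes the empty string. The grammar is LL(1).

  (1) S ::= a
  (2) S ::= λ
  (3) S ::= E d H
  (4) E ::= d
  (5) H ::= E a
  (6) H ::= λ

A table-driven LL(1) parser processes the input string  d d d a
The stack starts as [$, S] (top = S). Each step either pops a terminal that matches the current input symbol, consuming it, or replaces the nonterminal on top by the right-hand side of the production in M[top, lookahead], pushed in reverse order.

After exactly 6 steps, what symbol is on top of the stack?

step 1: stack=$ S  input=d d d a $  — expand S ::= E d H
step 2: stack=$ H d E  input=d d d a $  — expand E ::= d
step 3: stack=$ H d d  input=d d d a $  — match d
step 4: stack=$ H d  input=d d a $  — match d
step 5: stack=$ H  input=d a $  — expand H ::= E a
step 6: stack=$ a E  input=d a $  — expand E ::= d
Stack after step 6: $ a d (top = d).

d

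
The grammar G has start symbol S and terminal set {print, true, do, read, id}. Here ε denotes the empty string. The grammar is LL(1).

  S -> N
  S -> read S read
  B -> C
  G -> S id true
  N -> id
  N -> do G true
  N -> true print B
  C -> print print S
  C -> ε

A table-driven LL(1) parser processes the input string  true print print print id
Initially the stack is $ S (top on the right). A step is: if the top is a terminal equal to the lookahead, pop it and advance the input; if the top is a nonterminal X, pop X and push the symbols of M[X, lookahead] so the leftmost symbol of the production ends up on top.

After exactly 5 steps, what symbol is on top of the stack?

C

step 1: stack=$ S  input=true print print print id $  — expand S -> N
step 2: stack=$ N  input=true print print print id $  — expand N -> true print B
step 3: stack=$ B print true  input=true print print print id $  — match true
step 4: stack=$ B print  input=print print print id $  — match print
step 5: stack=$ B  input=print print id $  — expand B -> C
Stack after step 5: $ C (top = C).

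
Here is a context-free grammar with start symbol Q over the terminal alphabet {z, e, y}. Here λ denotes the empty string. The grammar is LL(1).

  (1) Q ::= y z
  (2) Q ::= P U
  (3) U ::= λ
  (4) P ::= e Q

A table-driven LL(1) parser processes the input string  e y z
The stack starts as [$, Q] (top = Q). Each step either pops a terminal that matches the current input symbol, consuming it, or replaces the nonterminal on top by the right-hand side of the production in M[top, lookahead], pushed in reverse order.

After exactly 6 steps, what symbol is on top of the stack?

step 1: stack=$ Q  input=e y z $  — expand Q ::= P U
step 2: stack=$ U P  input=e y z $  — expand P ::= e Q
step 3: stack=$ U Q e  input=e y z $  — match e
step 4: stack=$ U Q  input=y z $  — expand Q ::= y z
step 5: stack=$ U z y  input=y z $  — match y
step 6: stack=$ U z  input=z $  — match z
Stack after step 6: $ U (top = U).

U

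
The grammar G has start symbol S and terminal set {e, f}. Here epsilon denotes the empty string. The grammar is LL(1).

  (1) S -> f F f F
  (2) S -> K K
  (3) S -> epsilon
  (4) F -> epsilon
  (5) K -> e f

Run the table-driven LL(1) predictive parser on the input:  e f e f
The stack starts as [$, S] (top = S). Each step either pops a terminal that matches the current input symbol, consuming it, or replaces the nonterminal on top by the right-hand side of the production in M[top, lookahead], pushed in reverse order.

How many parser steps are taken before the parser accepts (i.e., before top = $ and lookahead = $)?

7

step 1: stack=$ S  input=e f e f $  — expand S -> K K
step 2: stack=$ K K  input=e f e f $  — expand K -> e f
step 3: stack=$ K f e  input=e f e f $  — match e
step 4: stack=$ K f  input=f e f $  — match f
step 5: stack=$ K  input=e f $  — expand K -> e f
step 6: stack=$ f e  input=e f $  — match e
step 7: stack=$ f  input=f $  — match f
Accept reached after 7 steps.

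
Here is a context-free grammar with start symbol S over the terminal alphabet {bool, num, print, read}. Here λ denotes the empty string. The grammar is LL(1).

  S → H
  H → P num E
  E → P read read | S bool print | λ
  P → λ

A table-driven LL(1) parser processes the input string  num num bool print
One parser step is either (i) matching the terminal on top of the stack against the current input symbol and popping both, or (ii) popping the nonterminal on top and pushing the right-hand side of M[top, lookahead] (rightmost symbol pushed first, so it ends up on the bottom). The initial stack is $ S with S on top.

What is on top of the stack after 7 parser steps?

P

     Stack           Input                 Action
  1  $ S             num num bool print $  expand S → H
  2  $ H             num num bool print $  expand H → P num E
  3  $ E num P       num num bool print $  expand P → λ
  4  $ E num         num num bool print $  match num
  5  $ E             num bool print $      expand E → S bool print
  6  $ print bool S  num bool print $      expand S → H
  7  $ print bool H  num bool print $      expand H → P num E
Stack after step 7: $ print bool E num P (top = P).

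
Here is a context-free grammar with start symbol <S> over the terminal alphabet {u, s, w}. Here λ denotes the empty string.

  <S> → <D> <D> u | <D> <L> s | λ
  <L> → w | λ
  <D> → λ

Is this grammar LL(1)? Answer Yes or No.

Yes

FIRST(<S>) = {λ, s, u, w}
FIRST(<L>) = {λ, w}
FIRST(<D>) = {λ}
FOLLOW(<S>) = {$}
FOLLOW(<L>) = {s}
FOLLOW(<D>) = {s, u, w}
Each cell of M receives at most one production.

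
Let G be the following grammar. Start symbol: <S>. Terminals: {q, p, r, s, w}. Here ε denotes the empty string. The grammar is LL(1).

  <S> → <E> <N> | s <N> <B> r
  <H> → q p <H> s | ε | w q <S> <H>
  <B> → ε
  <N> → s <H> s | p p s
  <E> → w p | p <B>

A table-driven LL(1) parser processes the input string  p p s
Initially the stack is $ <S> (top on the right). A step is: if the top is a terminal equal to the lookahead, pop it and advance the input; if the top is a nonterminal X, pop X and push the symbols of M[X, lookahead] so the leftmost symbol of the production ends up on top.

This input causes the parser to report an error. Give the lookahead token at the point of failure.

s

step 1: stack=$ <S>  input=p p s $  — expand <S> → <E> <N>
step 2: stack=$ <N> <E>  input=p p s $  — expand <E> → p <B>
step 3: stack=$ <N> <B> p  input=p p s $  — match p
step 4: stack=$ <N> <B>  input=p s $  — expand <B> → ε
step 5: stack=$ <N>  input=p s $  — expand <N> → p p s
step 6: stack=$ s p p  input=p s $  — match p
step 7: stack=$ s p  input=s $  — error: top is terminal p but lookahead is s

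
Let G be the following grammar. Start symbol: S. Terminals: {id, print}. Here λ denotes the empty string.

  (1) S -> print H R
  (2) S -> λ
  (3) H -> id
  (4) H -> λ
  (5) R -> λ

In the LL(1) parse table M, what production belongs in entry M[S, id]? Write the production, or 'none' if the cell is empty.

none

FIRST(S): from S->print H R we get {print}; from S->λ we get {λ}. So FIRST(S) = {λ, print}.
FIRST(H): from H->id we get {id}; from H->λ we get {λ}. So FIRST(H) = {λ, id}.
FIRST(R): from R->λ we get {λ}. So FIRST(R) = {λ}.
FOLLOW(S) includes $ since S is the start symbol.
FOLLOW(S): S appears on no right-hand side. Thus FOLLOW(S) = {$}.
For S -> print H R: FIRST(print H R) = {print}, so it goes in M[S, t] for t ∈ {print}.
For S -> λ: FIRST(λ) = {λ}, so it goes in M[S, t] for t ∈ {}; since λ ∈ FIRST, also for every t ∈ FOLLOW(S) = {$}.
None of these place a production in M[S, id].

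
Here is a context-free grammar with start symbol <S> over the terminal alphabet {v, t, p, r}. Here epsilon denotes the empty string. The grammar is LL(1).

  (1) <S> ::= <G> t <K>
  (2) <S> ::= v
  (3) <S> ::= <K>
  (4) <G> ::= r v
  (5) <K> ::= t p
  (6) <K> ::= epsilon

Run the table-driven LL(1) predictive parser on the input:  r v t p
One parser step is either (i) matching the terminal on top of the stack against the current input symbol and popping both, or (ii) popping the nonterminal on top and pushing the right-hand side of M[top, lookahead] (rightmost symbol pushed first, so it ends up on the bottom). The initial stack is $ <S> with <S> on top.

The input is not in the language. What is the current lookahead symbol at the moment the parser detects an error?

step 1: stack=$ <S>  input=r v t p $  — expand <S> ::= <G> t <K>
step 2: stack=$ <K> t <G>  input=r v t p $  — expand <G> ::= r v
step 3: stack=$ <K> t v r  input=r v t p $  — match r
step 4: stack=$ <K> t v  input=v t p $  — match v
step 5: stack=$ <K> t  input=t p $  — match t
step 6: stack=$ <K>  input=p $  — error: M[<K>, p] is empty

p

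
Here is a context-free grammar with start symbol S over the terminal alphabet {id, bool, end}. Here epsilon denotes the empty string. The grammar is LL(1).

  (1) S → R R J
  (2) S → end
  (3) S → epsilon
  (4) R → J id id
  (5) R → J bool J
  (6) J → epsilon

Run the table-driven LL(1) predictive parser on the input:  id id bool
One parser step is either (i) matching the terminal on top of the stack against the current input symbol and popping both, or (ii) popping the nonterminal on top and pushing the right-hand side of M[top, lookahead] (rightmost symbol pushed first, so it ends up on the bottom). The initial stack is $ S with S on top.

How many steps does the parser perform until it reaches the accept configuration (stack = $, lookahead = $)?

10

step 1: stack=$ S  input=id id bool $  — expand S → R R J
step 2: stack=$ J R R  input=id id bool $  — expand R → J id id
step 3: stack=$ J R id id J  input=id id bool $  — expand J → epsilon
step 4: stack=$ J R id id  input=id id bool $  — match id
step 5: stack=$ J R id  input=id bool $  — match id
step 6: stack=$ J R  input=bool $  — expand R → J bool J
step 7: stack=$ J J bool J  input=bool $  — expand J → epsilon
step 8: stack=$ J J bool  input=bool $  — match bool
step 9: stack=$ J J  input=$  — expand J → epsilon
step 10: stack=$ J  input=$  — expand J → epsilon
Accept reached after 10 steps.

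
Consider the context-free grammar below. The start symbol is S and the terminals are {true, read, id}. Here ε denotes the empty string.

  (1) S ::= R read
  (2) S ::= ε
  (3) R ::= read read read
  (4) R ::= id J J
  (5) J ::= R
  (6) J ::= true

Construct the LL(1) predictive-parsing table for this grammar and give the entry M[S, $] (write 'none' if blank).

S ::= ε

FIRST(R) = {id, read}
FIRST(S) = {ε, id, read}  (via R read)
FIRST(J) = {id, read, true}  (via R)
FOLLOW(S) includes $ since S is the start symbol.
FOLLOW(S): S appears on no right-hand side. Thus FOLLOW(S) = {$}.
For S ::= R read: FIRST(R read) = {id, read}, so it goes in M[S, t] for t ∈ {id, read}.
For S ::= ε: FIRST(ε) = {ε}, so it goes in M[S, t] for t ∈ {}; since ε ∈ FIRST, also for every t ∈ FOLLOW(S) = {$}.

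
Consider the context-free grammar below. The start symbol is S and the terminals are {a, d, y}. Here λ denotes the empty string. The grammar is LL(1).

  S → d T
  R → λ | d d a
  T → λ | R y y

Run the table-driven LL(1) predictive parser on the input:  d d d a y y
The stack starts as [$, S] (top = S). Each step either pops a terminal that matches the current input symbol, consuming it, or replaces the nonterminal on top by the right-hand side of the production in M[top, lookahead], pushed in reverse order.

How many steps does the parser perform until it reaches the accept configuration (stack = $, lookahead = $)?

step 1: stack=$ S  input=d d d a y y $  — expand S → d T
step 2: stack=$ T d  input=d d d a y y $  — match d
step 3: stack=$ T  input=d d a y y $  — expand T → R y y
step 4: stack=$ y y R  input=d d a y y $  — expand R → d d a
step 5: stack=$ y y a d d  input=d d a y y $  — match d
step 6: stack=$ y y a d  input=d a y y $  — match d
step 7: stack=$ y y a  input=a y y $  — match a
step 8: stack=$ y y  input=y y $  — match y
step 9: stack=$ y  input=y $  — match y
Accept reached after 9 steps.

9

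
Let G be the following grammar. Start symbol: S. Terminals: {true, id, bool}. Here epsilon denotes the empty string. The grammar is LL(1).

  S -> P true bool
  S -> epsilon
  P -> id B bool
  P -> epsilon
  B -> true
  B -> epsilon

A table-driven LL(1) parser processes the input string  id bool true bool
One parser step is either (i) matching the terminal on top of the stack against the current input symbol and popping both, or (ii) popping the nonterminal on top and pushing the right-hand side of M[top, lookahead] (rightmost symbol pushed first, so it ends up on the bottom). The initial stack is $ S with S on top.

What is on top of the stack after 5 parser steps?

step 1: stack=$ S  input=id bool true bool $  — expand S -> P true bool
step 2: stack=$ bool true P  input=id bool true bool $  — expand P -> id B bool
step 3: stack=$ bool true bool B id  input=id bool true bool $  — match id
step 4: stack=$ bool true bool B  input=bool true bool $  — expand B -> epsilon
step 5: stack=$ bool true bool  input=bool true bool $  — match bool
Stack after step 5: $ bool true (top = true).

true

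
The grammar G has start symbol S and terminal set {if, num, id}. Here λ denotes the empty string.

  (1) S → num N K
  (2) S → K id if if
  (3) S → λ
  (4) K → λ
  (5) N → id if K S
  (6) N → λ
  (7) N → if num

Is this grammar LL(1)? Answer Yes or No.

Yes

FIRST(S) = {λ, id, num}
FIRST(K) = {λ}
FIRST(N) = {λ, id, if}
FOLLOW(S) = {$}
FOLLOW(K) = {$, id, num}
FOLLOW(N) = {$}
Each cell of M receives at most one production.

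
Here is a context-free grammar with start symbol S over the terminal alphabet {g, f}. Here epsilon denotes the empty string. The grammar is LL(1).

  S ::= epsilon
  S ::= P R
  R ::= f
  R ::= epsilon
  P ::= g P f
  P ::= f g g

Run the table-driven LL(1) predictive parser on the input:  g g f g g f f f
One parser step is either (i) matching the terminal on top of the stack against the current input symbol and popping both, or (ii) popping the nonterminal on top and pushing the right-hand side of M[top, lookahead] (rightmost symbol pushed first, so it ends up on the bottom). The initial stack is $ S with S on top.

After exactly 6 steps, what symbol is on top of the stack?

f

step 1: stack=$ S  input=g g f g g f f f $  — expand S ::= P R
step 2: stack=$ R P  input=g g f g g f f f $  — expand P ::= g P f
step 3: stack=$ R f P g  input=g g f g g f f f $  — match g
step 4: stack=$ R f P  input=g f g g f f f $  — expand P ::= g P f
step 5: stack=$ R f f P g  input=g f g g f f f $  — match g
step 6: stack=$ R f f P  input=f g g f f f $  — expand P ::= f g g
Stack after step 6: $ R f f g g f (top = f).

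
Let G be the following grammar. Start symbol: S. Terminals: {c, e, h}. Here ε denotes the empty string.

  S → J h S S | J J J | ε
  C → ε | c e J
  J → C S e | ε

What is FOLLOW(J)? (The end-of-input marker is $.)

{$, c, e, h}

FIRST(C): from C→ε we get {ε}; from C→c e J we get {c}. So FIRST(C) = {ε, c}.
FIRST(S): from S→J h S S we get {c, e, h}; from S→J J J we get {ε, c, e, h}; from S→ε we get {ε}. So FIRST(S) = {ε, c, e, h}.
FIRST(J): from J→C S e we get {c, e, h}; from J→ε we get {ε}. So FIRST(J) = {ε, c, e, h}.
FOLLOW(S) includes $ since S is the start symbol.
FOLLOW(S): in S→J h S S (occurrence 1), S is followed by S with FIRST {ε, c, e, h}; in S→J h S S (occurrence 1), the suffix after S is nullable (adds nothing new); in S→J h S S (occurrence 2), the suffix after S is empty (adds nothing new); in J→C S e, S is followed by e with FIRST {e}. Thus FOLLOW(S) = {$, c, e, h}.
FOLLOW(C): in J→C S e, C is followed by S e with FIRST {c, e, h}. Thus FOLLOW(C) = {c, e, h}.
FOLLOW(J): in S→J h S S, J is followed by h S S with FIRST {h}; in S→J J J (occurrence 1), J is followed by J J with FIRST {ε, c, e, h}; in S→J J J (occurrence 1), the suffix after J is nullable, so FOLLOW(J) ⊇ FOLLOW(S) = {$, c, e, h}; in S→J J J (occurrence 2), J is followed by J with FIRST {ε, c, e, h}; in S→J J J (occurrence 2), the suffix after J is nullable, so FOLLOW(J) ⊇ FOLLOW(S) = {$, c, e, h}; in S→J J J (occurrence 3), the suffix after J is empty, so FOLLOW(J) ⊇ FOLLOW(S) = {$, c, e, h}; in C→c e J, the suffix after J is empty, so FOLLOW(J) ⊇ FOLLOW(C) = {c, e, h}. Thus FOLLOW(J) = {$, c, e, h}.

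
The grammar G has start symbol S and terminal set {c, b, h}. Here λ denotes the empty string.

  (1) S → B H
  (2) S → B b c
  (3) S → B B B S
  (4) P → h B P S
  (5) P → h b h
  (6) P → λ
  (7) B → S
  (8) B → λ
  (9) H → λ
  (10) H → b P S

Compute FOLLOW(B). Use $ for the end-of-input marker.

{$, b, h}

FIRST(P): from P→h B P S we get {h}; from P→h b h we get {h}; from P→λ we get {λ}. So FIRST(P) = {λ, h}.
FIRST(H): from H→λ we get {λ}; from H→b P S we get {b}. So FIRST(H) = {λ, b}.
FIRST(S): from S→B H we get {λ, b}; from S→B b c we get {b}; from S→B B B S we get {λ, b}. So FIRST(S) = {λ, b}.
FIRST(B): from B→S we get {λ, b}; from B→λ we get {λ}. So FIRST(B) = {λ, b}.
FOLLOW(S) includes $ since S is the start symbol.
FOLLOW(S): in S→B B B S, the suffix after S is empty (adds nothing new); in P→h B P S, the suffix after S is empty, so FOLLOW(S) ⊇ FOLLOW(P) = {$, b, h}; in B→S, the suffix after S is empty, so FOLLOW(S) ⊇ FOLLOW(B) = {$, b, h}; in H→b P S, the suffix after S is empty, so FOLLOW(S) ⊇ FOLLOW(H) = {$, b, h}. Thus FOLLOW(S) = {$, b, h}.
FOLLOW(H): in S→B H, the suffix after H is empty, so FOLLOW(H) ⊇ FOLLOW(S) = {$, b, h}. Thus FOLLOW(H) = {$, b, h}.
FOLLOW(P): in P→h B P S, P is followed by S with FIRST {λ, b}; in P→h B P S, the suffix after P is nullable (adds nothing new); in H→b P S, P is followed by S with FIRST {λ, b}; in H→b P S, the suffix after P is nullable, so FOLLOW(P) ⊇ FOLLOW(H) = {$, b, h}. Thus FOLLOW(P) = {$, b, h}.
FOLLOW(B): in S→B H, B is followed by H with FIRST {λ, b}; in S→B H, the suffix after B is nullable, so FOLLOW(B) ⊇ FOLLOW(S) = {$, b, h}; in S→B b c, B is followed by b c with FIRST {b}; in S→B B B S (occurrence 1), B is followed by B B S with FIRST {λ, b}; in S→B B B S (occurrence 1), the suffix after B is nullable, so FOLLOW(B) ⊇ FOLLOW(S) = {$, b, h}; in S→B B B S (occurrence 2), B is followed by B S with FIRST {λ, b}; in S→B B B S (occurrence 2), the suffix after B is nullable, so FOLLOW(B) ⊇ FOLLOW(S) = {$, b, h}; in S→B B B S (occurrence 3), B is followed by S with FIRST {λ, b}; in S→B B B S (occurrence 3), the suffix after B is nullable, so FOLLOW(B) ⊇ FOLLOW(S) = {$, b, h}; in P→h B P S, B is followed by P S with FIRST {λ, b, h}; in P→h B P S, the suffix after B is nullable, so FOLLOW(B) ⊇ FOLLOW(P) = {$, b, h}. Thus FOLLOW(B) = {$, b, h}.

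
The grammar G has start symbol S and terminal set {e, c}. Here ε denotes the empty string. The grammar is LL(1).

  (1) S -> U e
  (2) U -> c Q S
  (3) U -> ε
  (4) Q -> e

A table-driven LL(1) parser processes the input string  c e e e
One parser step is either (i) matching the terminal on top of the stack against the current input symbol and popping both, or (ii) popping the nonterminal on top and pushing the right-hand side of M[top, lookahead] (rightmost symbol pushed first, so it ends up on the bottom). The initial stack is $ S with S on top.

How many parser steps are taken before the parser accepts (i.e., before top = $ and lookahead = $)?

9

     Stack      Input      Action
  1  $ S        c e e e $  expand S -> U e
  2  $ e U      c e e e $  expand U -> c Q S
  3  $ e S Q c  c e e e $  match c
  4  $ e S Q    e e e $    expand Q -> e
  5  $ e S e    e e e $    match e
  6  $ e S      e e $      expand S -> U e
  7  $ e e U    e e $      expand U -> ε
  8  $ e e      e e $      match e
  9  $ e        e $        match e
Accept reached after 9 steps.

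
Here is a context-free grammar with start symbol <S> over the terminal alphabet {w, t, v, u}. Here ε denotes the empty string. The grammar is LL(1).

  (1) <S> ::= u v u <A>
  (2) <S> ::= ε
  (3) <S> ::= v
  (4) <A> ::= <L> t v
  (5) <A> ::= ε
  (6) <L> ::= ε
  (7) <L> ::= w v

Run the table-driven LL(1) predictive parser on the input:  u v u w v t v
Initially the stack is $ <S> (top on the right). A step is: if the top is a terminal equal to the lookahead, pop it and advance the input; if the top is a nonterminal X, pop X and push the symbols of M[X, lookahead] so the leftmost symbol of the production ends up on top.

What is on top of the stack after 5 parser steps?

<L>

step 1: stack=$ <S>  input=u v u w v t v $  — expand <S> ::= u v u <A>
step 2: stack=$ <A> u v u  input=u v u w v t v $  — match u
step 3: stack=$ <A> u v  input=v u w v t v $  — match v
step 4: stack=$ <A> u  input=u w v t v $  — match u
step 5: stack=$ <A>  input=w v t v $  — expand <A> ::= <L> t v
Stack after step 5: $ v t <L> (top = <L>).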